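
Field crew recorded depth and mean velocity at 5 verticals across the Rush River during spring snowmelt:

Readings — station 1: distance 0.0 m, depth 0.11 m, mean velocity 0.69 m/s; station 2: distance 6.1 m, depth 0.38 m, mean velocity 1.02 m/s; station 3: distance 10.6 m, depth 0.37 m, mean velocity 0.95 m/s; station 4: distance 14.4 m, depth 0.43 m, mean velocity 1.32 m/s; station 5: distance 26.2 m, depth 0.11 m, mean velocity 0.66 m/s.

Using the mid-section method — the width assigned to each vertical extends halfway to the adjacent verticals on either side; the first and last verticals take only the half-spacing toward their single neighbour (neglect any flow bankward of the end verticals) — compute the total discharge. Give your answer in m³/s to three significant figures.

w_1 = (6.1 − 0.0)/2 = 3.05 m; q_1 = 0.69 × 0.11 × 3.05 = 0.2315 m³/s
w_2 = (10.6 − 0.0)/2 = 5.3 m; q_2 = 1.02 × 0.38 × 5.3 = 2.054 m³/s
w_3 = (14.4 − 6.1)/2 = 4.15 m; q_3 = 0.95 × 0.37 × 4.15 = 1.459 m³/s
w_4 = (26.2 − 10.6)/2 = 7.8 m; q_4 = 1.32 × 0.43 × 7.8 = 4.427 m³/s
w_5 = (26.2 − 14.4)/2 = 5.9 m; q_5 = 0.66 × 0.11 × 5.9 = 0.4283 m³/s
Q = Σ qᵢ = 8.600 m³/s

8.60 m³/s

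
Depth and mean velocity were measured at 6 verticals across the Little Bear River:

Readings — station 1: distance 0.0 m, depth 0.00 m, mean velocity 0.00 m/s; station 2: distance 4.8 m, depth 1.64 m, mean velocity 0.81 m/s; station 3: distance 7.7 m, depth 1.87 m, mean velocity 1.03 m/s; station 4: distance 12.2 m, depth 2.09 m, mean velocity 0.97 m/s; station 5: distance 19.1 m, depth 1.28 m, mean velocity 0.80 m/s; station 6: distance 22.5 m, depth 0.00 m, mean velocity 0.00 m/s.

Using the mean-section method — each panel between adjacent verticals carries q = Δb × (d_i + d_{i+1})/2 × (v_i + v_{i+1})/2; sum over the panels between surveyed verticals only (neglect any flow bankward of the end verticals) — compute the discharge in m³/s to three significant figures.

26.3 m³/s

Panel 1-2: Δb = 4.8 m, d̄ = (0.00+1.64)/2 = 0.82, v̄ = (0.00+0.81)/2 = 0.405 → q = 4.8×0.82×0.405 = 1.594 m³/s
Panel 2-3: Δb = 2.9 m, d̄ = (1.64+1.87)/2 = 1.755, v̄ = (0.81+1.03)/2 = 0.92 → q = 2.9×1.755×0.92 = 4.682 m³/s
Panel 3-4: Δb = 4.5 m, d̄ = (1.87+2.09)/2 = 1.98, v̄ = (1.03+0.97)/2 = 1 → q = 4.5×1.98×1 = 8.910 m³/s
Panel 4-5: Δb = 6.9 m, d̄ = (2.09+1.28)/2 = 1.685, v̄ = (0.97+0.80)/2 = 0.885 → q = 6.9×1.685×0.885 = 10.29 m³/s
Panel 5-6: Δb = 3.4 m, d̄ = (1.28+0.00)/2 = 0.64, v̄ = (0.80+0.00)/2 = 0.4 → q = 3.4×0.64×0.4 = 0.8704 m³/s
Q = Σ q = 26.35 m³/s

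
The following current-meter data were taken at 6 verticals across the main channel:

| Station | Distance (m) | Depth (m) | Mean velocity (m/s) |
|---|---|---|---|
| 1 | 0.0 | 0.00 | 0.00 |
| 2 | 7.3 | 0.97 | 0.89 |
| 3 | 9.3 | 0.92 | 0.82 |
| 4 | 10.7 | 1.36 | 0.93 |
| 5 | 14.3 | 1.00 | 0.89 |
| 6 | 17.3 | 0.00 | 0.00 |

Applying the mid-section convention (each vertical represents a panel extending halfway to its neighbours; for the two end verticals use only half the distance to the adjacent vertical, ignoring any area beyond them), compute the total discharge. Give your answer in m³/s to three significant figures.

w_2 = (9.3 − 0.0)/2 = 4.65 m; q_2 = 0.89 × 0.97 × 4.65 = 4.014 m³/s
w_3 = (10.7 − 7.3)/2 = 1.7 m; q_3 = 0.82 × 0.92 × 1.7 = 1.282 m³/s
w_4 = (14.3 − 9.3)/2 = 2.5 m; q_4 = 0.93 × 1.36 × 2.5 = 3.162 m³/s
w_5 = (17.3 − 10.7)/2 = 3.3 m; q_5 = 0.89 × 1.00 × 3.3 = 2.937 m³/s
Stations 1, 6 contribute zero (depth or velocity is 0).
Q = Σ qᵢ = 11.40 m³/s

11.4 m³/s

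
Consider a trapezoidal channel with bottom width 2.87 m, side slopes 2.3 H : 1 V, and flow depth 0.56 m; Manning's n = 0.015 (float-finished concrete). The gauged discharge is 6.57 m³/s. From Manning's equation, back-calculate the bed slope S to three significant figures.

0.00588

A = (b + z·y)·y = (2.87 + 2.3×0.56)×0.56 = 2.328 m²
P = b + 2y√(1+z²) = 2.87 + 2×0.56×√(1+2.3²) = 5.679 m
R = A/P = 2.328/5.679 = 0.4100 m
S = (Q·n / (1·A·R^(2/3)))² = (6.57×0.015 / (1×2.328×0.5519))² = 0.005881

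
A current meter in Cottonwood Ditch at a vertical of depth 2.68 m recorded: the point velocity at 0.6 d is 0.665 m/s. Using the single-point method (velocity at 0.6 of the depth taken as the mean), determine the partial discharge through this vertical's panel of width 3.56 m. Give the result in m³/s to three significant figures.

6.34 m³/s

v̄ = v₀.₆ = 0.665 m/s
q = v̄ × d × w = 0.6650 × 2.68 × 3.56 = 6.345 m³/s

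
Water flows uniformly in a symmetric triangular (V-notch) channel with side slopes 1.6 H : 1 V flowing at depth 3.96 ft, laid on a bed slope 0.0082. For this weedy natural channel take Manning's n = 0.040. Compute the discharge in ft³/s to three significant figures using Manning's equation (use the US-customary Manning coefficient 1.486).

A = z·y² = 1.6×3.96² = 25.09 ft²
P = 2y√(1+z²) = 2×3.96×√(1+1.6²) = 14.94 ft
R = A/P = 25.09/14.94 = 1.679 ft
Q = (1.486/n)·A·R^(2/3)·S^(1/2) = (1.486/0.040) × 25.09 × 1.679^(2/3) × 0.0082^(1/2) = 119.2 ft³/s

119 ft³/s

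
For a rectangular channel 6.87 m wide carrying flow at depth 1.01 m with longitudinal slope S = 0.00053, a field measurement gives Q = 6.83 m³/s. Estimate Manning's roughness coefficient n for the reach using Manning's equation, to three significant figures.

A = b·y = 6.87 × 1.01 = 6.939 m²
P = b + 2y = 6.87 + 2×1.01 = 8.890 m
R = A/P = 6.939/8.890 = 0.7805 m
n = (1/Q)·A·R^(2/3)·S^(1/2) = (1/6.83) × 6.939 × 0.8477 × 0.02302 = 0.01983

0.0198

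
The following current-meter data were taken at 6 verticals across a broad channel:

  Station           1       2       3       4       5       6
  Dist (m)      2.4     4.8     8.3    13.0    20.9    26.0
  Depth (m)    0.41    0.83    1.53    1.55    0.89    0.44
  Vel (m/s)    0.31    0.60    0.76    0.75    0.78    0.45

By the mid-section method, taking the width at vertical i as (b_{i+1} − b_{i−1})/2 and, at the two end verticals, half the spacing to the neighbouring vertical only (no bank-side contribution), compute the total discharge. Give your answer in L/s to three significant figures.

w_1 = (4.8 − 2.4)/2 = 1.2 m; q_1 = 0.31 × 0.41 × 1.2 = 0.1525 m³/s
w_2 = (8.3 − 2.4)/2 = 2.95 m; q_2 = 0.60 × 0.83 × 2.95 = 1.469 m³/s
w_3 = (13.0 − 4.8)/2 = 4.1 m; q_3 = 0.76 × 1.53 × 4.1 = 4.767 m³/s
w_4 = (20.9 − 8.3)/2 = 6.3 m; q_4 = 0.75 × 1.55 × 6.3 = 7.324 m³/s
w_5 = (26.0 − 13.0)/2 = 6.5 m; q_5 = 0.78 × 0.89 × 6.5 = 4.512 m³/s
w_6 = (26.0 − 20.9)/2 = 2.55 m; q_6 = 0.45 × 0.44 × 2.55 = 0.5049 m³/s
Q = Σ qᵢ = 18.73 m³/s
= 18.73 × 1000 = 18730 L/s

18700 L/s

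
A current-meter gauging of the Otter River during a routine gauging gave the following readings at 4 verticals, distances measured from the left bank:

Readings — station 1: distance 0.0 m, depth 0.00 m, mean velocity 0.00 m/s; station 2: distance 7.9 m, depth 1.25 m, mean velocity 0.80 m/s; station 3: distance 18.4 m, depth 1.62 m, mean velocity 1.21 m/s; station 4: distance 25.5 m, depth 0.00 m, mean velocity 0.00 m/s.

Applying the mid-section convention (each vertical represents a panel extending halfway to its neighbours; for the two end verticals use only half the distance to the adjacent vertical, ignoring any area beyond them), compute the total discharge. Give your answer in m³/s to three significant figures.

w_2 = (18.4 − 0.0)/2 = 9.2 m; q_2 = 0.80 × 1.25 × 9.2 = 9.200 m³/s
w_3 = (25.5 − 7.9)/2 = 8.8 m; q_3 = 1.21 × 1.62 × 8.8 = 17.25 m³/s
Stations 1, 4 contribute zero (depth or velocity is 0).
Q = Σ qᵢ = 26.45 m³/s

26.4 m³/s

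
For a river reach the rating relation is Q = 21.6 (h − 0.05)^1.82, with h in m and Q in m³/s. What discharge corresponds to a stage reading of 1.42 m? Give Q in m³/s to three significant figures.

Q = 21.6 × (1.42 − 0.05)^1.82 = 21.6 × 1.37^1.82 = 38.31 m³/s

38.3 m³/s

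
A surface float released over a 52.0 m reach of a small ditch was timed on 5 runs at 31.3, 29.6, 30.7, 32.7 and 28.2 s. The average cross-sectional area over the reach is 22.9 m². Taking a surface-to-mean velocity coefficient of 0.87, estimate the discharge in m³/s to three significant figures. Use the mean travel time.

34.0 m³/s

t̄ = (31.3 + 29.6 + 30.7 + 32.7 + 28.2) / 5 = 30.5 s
v_surface = L / t̄ = 52.0 / 30.5 = 1.705 m/s
v_mean = 0.87 × 1.705 = 1.483 m/s
Q = A × v_mean = 22.9 × 1.483 = 33.97 m³/s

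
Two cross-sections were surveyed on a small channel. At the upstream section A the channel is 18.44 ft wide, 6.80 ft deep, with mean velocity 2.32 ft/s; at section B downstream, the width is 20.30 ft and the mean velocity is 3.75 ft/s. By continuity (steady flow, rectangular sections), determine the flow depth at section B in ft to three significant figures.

3.82 ft

Q = A₁V₁ = (18.44×6.80) × 2.32 = 290.9 ft³/s
d₂ = Q/(b₂ V₂) = 290.9/(20.30×3.75) = 3.821 ft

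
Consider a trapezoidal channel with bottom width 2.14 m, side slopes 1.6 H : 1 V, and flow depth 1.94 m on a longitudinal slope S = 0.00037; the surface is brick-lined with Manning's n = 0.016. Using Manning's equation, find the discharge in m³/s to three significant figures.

12.8 m³/s

A = (b + z·y)·y = (2.14 + 1.6×1.94)×1.94 = 10.17 m²
P = b + 2y√(1+z²) = 2.14 + 2×1.94×√(1+1.6²) = 9.461 m
R = A/P = 10.17/9.461 = 1.075 m
Q = (1/n)·A·R^(2/3)·S^(1/2) = (1/0.016) × 10.17 × 1.075^(2/3) × 0.00037^(1/2) = 12.84 m³/s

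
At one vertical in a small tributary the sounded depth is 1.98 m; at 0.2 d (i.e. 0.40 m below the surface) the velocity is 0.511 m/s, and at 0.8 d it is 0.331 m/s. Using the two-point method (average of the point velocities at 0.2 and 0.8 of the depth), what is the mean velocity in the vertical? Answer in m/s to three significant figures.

v̄ = (0.511 + 0.331) / 2 = 0.4210 m/s

0.421 m/s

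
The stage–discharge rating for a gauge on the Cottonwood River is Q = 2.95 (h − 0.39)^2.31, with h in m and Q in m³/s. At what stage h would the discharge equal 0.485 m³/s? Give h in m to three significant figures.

0.848 m

h − h₀ = (Q/C)^(1/b) = (0.485/2.95)^(1/2.31) = 0.4577 m
h = 0.39 + 0.4577 = 0.8477 m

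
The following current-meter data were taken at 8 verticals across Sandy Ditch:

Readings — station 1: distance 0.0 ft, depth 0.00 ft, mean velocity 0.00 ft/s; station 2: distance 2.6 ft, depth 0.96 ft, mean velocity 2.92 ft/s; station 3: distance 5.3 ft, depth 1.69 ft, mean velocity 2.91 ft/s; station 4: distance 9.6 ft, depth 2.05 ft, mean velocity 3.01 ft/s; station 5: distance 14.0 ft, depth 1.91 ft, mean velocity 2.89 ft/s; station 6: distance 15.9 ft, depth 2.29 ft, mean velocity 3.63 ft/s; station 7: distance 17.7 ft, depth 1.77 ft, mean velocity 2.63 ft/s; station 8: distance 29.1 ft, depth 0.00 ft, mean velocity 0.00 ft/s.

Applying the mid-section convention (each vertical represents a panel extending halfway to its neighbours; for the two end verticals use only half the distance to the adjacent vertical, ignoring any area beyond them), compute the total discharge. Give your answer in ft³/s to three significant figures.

115 ft³/s

w_2 = (5.3 − 0.0)/2 = 2.65 ft; q_2 = 2.92 × 0.96 × 2.65 = 7.428 ft³/s
w_3 = (9.6 − 2.6)/2 = 3.5 ft; q_3 = 2.91 × 1.69 × 3.5 = 17.21 ft³/s
w_4 = (14.0 − 5.3)/2 = 4.35 ft; q_4 = 3.01 × 2.05 × 4.35 = 26.84 ft³/s
w_5 = (15.9 − 9.6)/2 = 3.15 ft; q_5 = 2.89 × 1.91 × 3.15 = 17.39 ft³/s
w_6 = (17.7 − 14.0)/2 = 1.85 ft; q_6 = 3.63 × 2.29 × 1.85 = 15.38 ft³/s
w_7 = (29.1 − 15.9)/2 = 6.6 ft; q_7 = 2.63 × 1.77 × 6.6 = 30.72 ft³/s
Stations 1, 8 contribute zero (depth or velocity is 0).
Q = Σ qᵢ = 115.0 ft³/s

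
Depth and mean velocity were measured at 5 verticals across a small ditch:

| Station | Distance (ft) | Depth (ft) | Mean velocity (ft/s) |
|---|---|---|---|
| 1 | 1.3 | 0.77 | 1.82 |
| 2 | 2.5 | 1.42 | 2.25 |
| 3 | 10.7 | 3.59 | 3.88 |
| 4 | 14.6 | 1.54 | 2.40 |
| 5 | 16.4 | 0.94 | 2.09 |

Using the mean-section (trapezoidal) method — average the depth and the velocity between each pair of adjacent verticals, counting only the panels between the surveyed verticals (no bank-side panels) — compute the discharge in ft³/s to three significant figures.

Panel 1-2: Δb = 1.2 ft, d̄ = (0.77+1.42)/2 = 1.095, v̄ = (1.82+2.25)/2 = 2.035 → q = 1.2×1.095×2.035 = 2.674 ft³/s
Panel 2-3: Δb = 8.2 ft, d̄ = (1.42+3.59)/2 = 2.505, v̄ = (2.25+3.88)/2 = 3.065 → q = 8.2×2.505×3.065 = 62.96 ft³/s
Panel 3-4: Δb = 3.9 ft, d̄ = (3.59+1.54)/2 = 2.565, v̄ = (3.88+2.40)/2 = 3.14 → q = 3.9×2.565×3.14 = 31.41 ft³/s
Panel 4-5: Δb = 1.8 ft, d̄ = (1.54+0.94)/2 = 1.24, v̄ = (2.40+2.09)/2 = 2.245 → q = 1.8×1.24×2.245 = 5.011 ft³/s
Q = Σ q = 102.1 ft³/s

102 ft³/s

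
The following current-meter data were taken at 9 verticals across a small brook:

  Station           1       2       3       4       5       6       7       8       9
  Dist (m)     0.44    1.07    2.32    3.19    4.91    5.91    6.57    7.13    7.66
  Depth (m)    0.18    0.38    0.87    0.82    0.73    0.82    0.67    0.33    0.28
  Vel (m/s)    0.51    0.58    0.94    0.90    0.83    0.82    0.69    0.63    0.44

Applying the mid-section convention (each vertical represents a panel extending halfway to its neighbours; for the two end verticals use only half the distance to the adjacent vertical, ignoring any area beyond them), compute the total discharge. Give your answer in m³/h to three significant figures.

13900 m³/h

w_1 = (1.07 − 0.44)/2 = 0.315 m; q_1 = 0.51 × 0.18 × 0.315 = 0.02892 m³/s
w_2 = (2.32 − 0.44)/2 = 0.94 m; q_2 = 0.58 × 0.38 × 0.94 = 0.2072 m³/s
w_3 = (3.19 − 1.07)/2 = 1.06 m; q_3 = 0.94 × 0.87 × 1.06 = 0.8669 m³/s
w_4 = (4.91 − 2.32)/2 = 1.295 m; q_4 = 0.90 × 0.82 × 1.295 = 0.9557 m³/s
w_5 = (5.91 − 3.19)/2 = 1.36 m; q_5 = 0.83 × 0.73 × 1.36 = 0.8240 m³/s
w_6 = (6.57 − 4.91)/2 = 0.83 m; q_6 = 0.82 × 0.82 × 0.83 = 0.5581 m³/s
w_7 = (7.13 − 5.91)/2 = 0.61 m; q_7 = 0.69 × 0.67 × 0.61 = 0.2820 m³/s
w_8 = (7.66 − 6.57)/2 = 0.545 m; q_8 = 0.63 × 0.33 × 0.545 = 0.1133 m³/s
w_9 = (7.66 − 7.13)/2 = 0.265 m; q_9 = 0.44 × 0.28 × 0.265 = 0.03265 m³/s
Q = Σ qᵢ = 3.869 m³/s
= 3.869 × 3600 = 13930 m³/h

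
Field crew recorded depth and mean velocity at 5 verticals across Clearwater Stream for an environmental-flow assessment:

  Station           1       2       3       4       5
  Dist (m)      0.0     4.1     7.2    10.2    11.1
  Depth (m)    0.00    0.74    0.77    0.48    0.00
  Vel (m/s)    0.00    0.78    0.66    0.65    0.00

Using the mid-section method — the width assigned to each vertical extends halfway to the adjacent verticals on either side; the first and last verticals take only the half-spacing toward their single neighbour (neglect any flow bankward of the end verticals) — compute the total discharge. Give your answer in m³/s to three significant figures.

w_2 = (7.2 − 0.0)/2 = 3.6 m; q_2 = 0.78 × 0.74 × 3.6 = 2.078 m³/s
w_3 = (10.2 − 4.1)/2 = 3.05 m; q_3 = 0.66 × 0.77 × 3.05 = 1.550 m³/s
w_4 = (11.1 − 7.2)/2 = 1.95 m; q_4 = 0.65 × 0.48 × 1.95 = 0.6084 m³/s
Stations 1, 5 contribute zero (depth or velocity is 0).
Q = Σ qᵢ = 4.236 m³/s

4.24 m³/s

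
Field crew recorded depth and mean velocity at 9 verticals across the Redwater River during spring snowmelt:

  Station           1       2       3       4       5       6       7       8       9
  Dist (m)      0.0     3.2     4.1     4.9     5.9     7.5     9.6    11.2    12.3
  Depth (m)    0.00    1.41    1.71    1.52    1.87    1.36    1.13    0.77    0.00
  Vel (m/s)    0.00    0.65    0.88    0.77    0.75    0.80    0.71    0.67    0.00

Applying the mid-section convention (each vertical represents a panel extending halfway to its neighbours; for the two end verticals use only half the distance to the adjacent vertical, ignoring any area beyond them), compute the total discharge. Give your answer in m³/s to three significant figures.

w_2 = (4.1 − 0.0)/2 = 2.05 m; q_2 = 0.65 × 1.41 × 2.05 = 1.879 m³/s
w_3 = (4.9 − 3.2)/2 = 0.85 m; q_3 = 0.88 × 1.71 × 0.85 = 1.279 m³/s
w_4 = (5.9 − 4.1)/2 = 0.9 m; q_4 = 0.77 × 1.52 × 0.9 = 1.053 m³/s
w_5 = (7.5 − 4.9)/2 = 1.3 m; q_5 = 0.75 × 1.87 × 1.3 = 1.823 m³/s
w_6 = (9.6 − 5.9)/2 = 1.85 m; q_6 = 0.80 × 1.36 × 1.85 = 2.013 m³/s
w_7 = (11.2 − 7.5)/2 = 1.85 m; q_7 = 0.71 × 1.13 × 1.85 = 1.484 m³/s
w_8 = (12.3 − 9.6)/2 = 1.35 m; q_8 = 0.67 × 0.77 × 1.35 = 0.6965 m³/s
Stations 1, 9 contribute zero (depth or velocity is 0).
Q = Σ qᵢ = 10.23 m³/s

10.2 m³/s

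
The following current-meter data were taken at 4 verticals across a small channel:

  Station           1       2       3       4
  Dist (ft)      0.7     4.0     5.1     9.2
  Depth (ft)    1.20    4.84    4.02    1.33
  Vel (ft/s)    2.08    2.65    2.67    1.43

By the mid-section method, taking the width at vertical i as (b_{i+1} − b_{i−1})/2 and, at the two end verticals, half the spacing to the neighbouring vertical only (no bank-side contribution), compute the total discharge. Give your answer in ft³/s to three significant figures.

64.1 ft³/s

w_1 = (4.0 − 0.7)/2 = 1.65 ft; q_1 = 2.08 × 1.20 × 1.65 = 4.118 ft³/s
w_2 = (5.1 − 0.7)/2 = 2.2 ft; q_2 = 2.65 × 4.84 × 2.2 = 28.22 ft³/s
w_3 = (9.2 − 4.0)/2 = 2.6 ft; q_3 = 2.67 × 4.02 × 2.6 = 27.91 ft³/s
w_4 = (9.2 − 5.1)/2 = 2.05 ft; q_4 = 1.43 × 1.33 × 2.05 = 3.899 ft³/s
Q = Σ qᵢ = 64.14 ft³/s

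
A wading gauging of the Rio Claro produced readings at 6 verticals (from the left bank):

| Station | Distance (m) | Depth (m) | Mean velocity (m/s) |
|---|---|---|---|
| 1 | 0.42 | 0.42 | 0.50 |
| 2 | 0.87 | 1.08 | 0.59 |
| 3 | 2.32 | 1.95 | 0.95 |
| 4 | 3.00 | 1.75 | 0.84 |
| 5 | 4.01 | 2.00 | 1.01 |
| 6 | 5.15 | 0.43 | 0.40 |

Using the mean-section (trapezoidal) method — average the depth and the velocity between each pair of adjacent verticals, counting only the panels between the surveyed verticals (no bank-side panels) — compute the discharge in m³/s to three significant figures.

Panel 1-2: Δb = 0.45 m, d̄ = (0.42+1.08)/2 = 0.75, v̄ = (0.50+0.59)/2 = 0.545 → q = 0.45×0.75×0.545 = 0.1839 m³/s
Panel 2-3: Δb = 1.45 m, d̄ = (1.08+1.95)/2 = 1.515, v̄ = (0.59+0.95)/2 = 0.77 → q = 1.45×1.515×0.77 = 1.691 m³/s
Panel 3-4: Δb = 0.68 m, d̄ = (1.95+1.75)/2 = 1.85, v̄ = (0.95+0.84)/2 = 0.895 → q = 0.68×1.85×0.895 = 1.126 m³/s
Panel 4-5: Δb = 1.01 m, d̄ = (1.75+2.00)/2 = 1.875, v̄ = (0.84+1.01)/2 = 0.925 → q = 1.01×1.875×0.925 = 1.752 m³/s
Panel 5-6: Δb = 1.14 m, d̄ = (2.00+0.43)/2 = 1.215, v̄ = (1.01+0.40)/2 = 0.705 → q = 1.14×1.215×0.705 = 0.9765 m³/s
Q = Σ q = 5.730 m³/s

5.73 m³/s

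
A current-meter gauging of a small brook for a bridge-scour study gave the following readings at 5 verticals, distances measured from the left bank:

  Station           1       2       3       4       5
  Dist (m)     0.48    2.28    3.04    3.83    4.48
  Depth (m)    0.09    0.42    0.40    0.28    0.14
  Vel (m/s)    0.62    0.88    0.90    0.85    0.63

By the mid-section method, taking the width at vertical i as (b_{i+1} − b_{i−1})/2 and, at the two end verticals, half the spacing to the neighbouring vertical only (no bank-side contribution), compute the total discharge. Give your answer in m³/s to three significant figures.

1.00 m³/s

w_1 = (2.28 − 0.48)/2 = 0.9 m; q_1 = 0.62 × 0.09 × 0.9 = 0.05022 m³/s
w_2 = (3.04 − 0.48)/2 = 1.28 m; q_2 = 0.88 × 0.42 × 1.28 = 0.4731 m³/s
w_3 = (3.83 − 2.28)/2 = 0.775 m; q_3 = 0.90 × 0.40 × 0.775 = 0.2790 m³/s
w_4 = (4.48 − 3.04)/2 = 0.72 m; q_4 = 0.85 × 0.28 × 0.72 = 0.1714 m³/s
w_5 = (4.48 − 3.83)/2 = 0.325 m; q_5 = 0.63 × 0.14 × 0.325 = 0.02867 m³/s
Q = Σ qᵢ = 1.002 m³/s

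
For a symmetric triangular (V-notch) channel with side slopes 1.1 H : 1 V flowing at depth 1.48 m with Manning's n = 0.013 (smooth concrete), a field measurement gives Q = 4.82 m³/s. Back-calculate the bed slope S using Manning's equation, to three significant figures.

0.00151

A = z·y² = 1.1×1.48² = 2.409 m²
P = 2y√(1+z²) = 2×1.48×√(1+1.1²) = 4.400 m
R = A/P = 2.409/4.400 = 0.5476 m
S = (Q·n / (1·A·R^(2/3)))² = (4.82×0.013 / (1×2.409×0.6693))² = 0.001510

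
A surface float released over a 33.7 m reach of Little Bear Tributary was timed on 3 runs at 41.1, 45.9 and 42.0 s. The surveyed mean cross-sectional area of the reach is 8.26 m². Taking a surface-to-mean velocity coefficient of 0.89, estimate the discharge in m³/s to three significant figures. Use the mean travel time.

5.76 m³/s

t̄ = (41.1 + 45.9 + 42.0) / 3 = 43 s
v_surface = L / t̄ = 33.7 / 43 = 0.7837 m/s
v_mean = 0.89 × 0.7837 = 0.6975 m/s
Q = A × v_mean = 8.26 × 0.6975 = 5.761 m³/s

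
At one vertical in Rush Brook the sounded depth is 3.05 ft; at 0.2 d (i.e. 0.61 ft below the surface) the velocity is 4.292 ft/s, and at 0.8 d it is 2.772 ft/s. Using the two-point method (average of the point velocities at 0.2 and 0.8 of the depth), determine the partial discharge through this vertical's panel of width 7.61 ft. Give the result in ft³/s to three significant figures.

v̄ = (4.292 + 2.772) / 2 = 3.532 ft/s
q = v̄ × d × w = 3.532 × 3.05 × 7.61 = 81.98 ft³/s

82.0 ft³/s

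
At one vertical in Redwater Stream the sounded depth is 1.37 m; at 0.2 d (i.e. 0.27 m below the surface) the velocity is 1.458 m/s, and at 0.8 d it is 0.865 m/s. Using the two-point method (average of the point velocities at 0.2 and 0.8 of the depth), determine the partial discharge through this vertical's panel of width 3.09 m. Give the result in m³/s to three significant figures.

4.92 m³/s

v̄ = (1.458 + 0.865) / 2 = 1.162 m/s
q = v̄ × d × w = 1.162 × 1.37 × 3.09 = 4.917 m³/s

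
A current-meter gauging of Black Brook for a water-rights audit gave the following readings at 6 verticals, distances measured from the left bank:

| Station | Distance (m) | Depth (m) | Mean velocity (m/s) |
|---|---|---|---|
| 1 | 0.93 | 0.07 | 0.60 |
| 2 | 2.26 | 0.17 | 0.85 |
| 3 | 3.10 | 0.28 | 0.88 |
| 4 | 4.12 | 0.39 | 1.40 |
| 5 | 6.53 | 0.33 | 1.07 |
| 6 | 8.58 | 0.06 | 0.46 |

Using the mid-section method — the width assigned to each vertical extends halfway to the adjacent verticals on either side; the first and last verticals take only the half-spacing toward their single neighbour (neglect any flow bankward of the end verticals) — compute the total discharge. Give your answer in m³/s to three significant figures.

2.17 m³/s

w_1 = (2.26 − 0.93)/2 = 0.665 m; q_1 = 0.60 × 0.07 × 0.665 = 0.02793 m³/s
w_2 = (3.10 − 0.93)/2 = 1.085 m; q_2 = 0.85 × 0.17 × 1.085 = 0.1568 m³/s
w_3 = (4.12 − 2.26)/2 = 0.93 m; q_3 = 0.88 × 0.28 × 0.93 = 0.2292 m³/s
w_4 = (6.53 − 3.10)/2 = 1.715 m; q_4 = 1.40 × 0.39 × 1.715 = 0.9364 m³/s
w_5 = (8.58 − 4.12)/2 = 2.23 m; q_5 = 1.07 × 0.33 × 2.23 = 0.7874 m³/s
w_6 = (8.58 − 6.53)/2 = 1.025 m; q_6 = 0.46 × 0.06 × 1.025 = 0.02829 m³/s
Q = Σ qᵢ = 2.166 m³/s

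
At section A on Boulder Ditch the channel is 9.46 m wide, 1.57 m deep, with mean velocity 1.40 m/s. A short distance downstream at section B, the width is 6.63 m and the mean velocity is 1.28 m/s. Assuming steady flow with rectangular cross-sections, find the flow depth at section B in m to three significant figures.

2.45 m

Q = A₁V₁ = (9.46×1.57) × 1.40 = 20.79 m³/s
d₂ = Q/(b₂ V₂) = 20.79/(6.63×1.28) = 2.450 m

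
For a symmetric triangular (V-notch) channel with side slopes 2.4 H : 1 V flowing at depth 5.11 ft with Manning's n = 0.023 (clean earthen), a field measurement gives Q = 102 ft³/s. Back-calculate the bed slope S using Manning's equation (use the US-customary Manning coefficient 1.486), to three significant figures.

A = z·y² = 2.4×5.11² = 62.67 ft²
P = 2y√(1+z²) = 2×5.11×√(1+2.4²) = 26.57 ft
R = A/P = 62.67/26.57 = 2.358 ft
S = (Q·n / (1.486·A·R^(2/3)))² = (102×0.023 / (1.486×62.67×1.772))² = 0.0002022

0.000202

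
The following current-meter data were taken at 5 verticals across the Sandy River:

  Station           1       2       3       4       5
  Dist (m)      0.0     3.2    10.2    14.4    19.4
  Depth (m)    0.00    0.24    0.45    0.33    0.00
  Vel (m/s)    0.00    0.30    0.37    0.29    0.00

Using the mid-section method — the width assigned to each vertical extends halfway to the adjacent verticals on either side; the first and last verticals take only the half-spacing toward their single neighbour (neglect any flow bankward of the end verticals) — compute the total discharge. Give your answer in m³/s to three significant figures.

1.74 m³/s

w_2 = (10.2 − 0.0)/2 = 5.1 m; q_2 = 0.30 × 0.24 × 5.1 = 0.3672 m³/s
w_3 = (14.4 − 3.2)/2 = 5.6 m; q_3 = 0.37 × 0.45 × 5.6 = 0.9324 m³/s
w_4 = (19.4 − 10.2)/2 = 4.6 m; q_4 = 0.29 × 0.33 × 4.6 = 0.4402 m³/s
Stations 1, 5 contribute zero (depth or velocity is 0).
Q = Σ qᵢ = 1.740 m³/s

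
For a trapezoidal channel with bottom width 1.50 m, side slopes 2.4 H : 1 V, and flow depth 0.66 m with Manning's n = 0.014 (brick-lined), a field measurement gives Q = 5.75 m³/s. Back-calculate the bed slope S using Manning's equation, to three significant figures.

0.00509

A = (b + z·y)·y = (1.50 + 2.4×0.66)×0.66 = 2.035 m²
P = b + 2y√(1+z²) = 1.50 + 2×0.66×√(1+2.4²) = 4.932 m
R = A/P = 2.035/4.932 = 0.4127 m
S = (Q·n / (1·A·R^(2/3)))² = (5.75×0.014 / (1×2.035×0.5543))² = 0.005091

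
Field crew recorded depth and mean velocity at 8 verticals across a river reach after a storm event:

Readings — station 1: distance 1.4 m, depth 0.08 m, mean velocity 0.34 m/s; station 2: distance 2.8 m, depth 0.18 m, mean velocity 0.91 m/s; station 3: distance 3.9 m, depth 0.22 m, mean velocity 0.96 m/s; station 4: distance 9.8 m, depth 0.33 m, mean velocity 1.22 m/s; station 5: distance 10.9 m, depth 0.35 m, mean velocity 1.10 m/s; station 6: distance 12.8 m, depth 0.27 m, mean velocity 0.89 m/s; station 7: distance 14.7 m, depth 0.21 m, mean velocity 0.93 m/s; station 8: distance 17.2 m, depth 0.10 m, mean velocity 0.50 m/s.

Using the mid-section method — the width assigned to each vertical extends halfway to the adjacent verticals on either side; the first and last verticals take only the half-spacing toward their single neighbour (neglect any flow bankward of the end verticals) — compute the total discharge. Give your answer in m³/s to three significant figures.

w_1 = (2.8 − 1.4)/2 = 0.7 m; q_1 = 0.34 × 0.08 × 0.7 = 0.01904 m³/s
w_2 = (3.9 − 1.4)/2 = 1.25 m; q_2 = 0.91 × 0.18 × 1.25 = 0.2048 m³/s
w_3 = (9.8 − 2.8)/2 = 3.5 m; q_3 = 0.96 × 0.22 × 3.5 = 0.7392 m³/s
w_4 = (10.9 − 3.9)/2 = 3.5 m; q_4 = 1.22 × 0.33 × 3.5 = 1.409 m³/s
w_5 = (12.8 − 9.8)/2 = 1.5 m; q_5 = 1.10 × 0.35 × 1.5 = 0.5775 m³/s
w_6 = (14.7 − 10.9)/2 = 1.9 m; q_6 = 0.89 × 0.27 × 1.9 = 0.4566 m³/s
w_7 = (17.2 − 12.8)/2 = 2.2 m; q_7 = 0.93 × 0.21 × 2.2 = 0.4297 m³/s
w_8 = (17.2 − 14.7)/2 = 1.25 m; q_8 = 0.50 × 0.10 × 1.25 = 0.06250 m³/s
Q = Σ qᵢ = 3.898 m³/s

3.90 m³/s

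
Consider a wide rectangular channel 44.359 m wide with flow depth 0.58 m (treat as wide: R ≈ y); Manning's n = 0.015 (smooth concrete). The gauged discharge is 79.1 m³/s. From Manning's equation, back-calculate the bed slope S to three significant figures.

A = b·y = 44.359 × 0.58 = 25.73 m²
Wide channel: R ≈ y = 0.58 m
S = (Q·n / (1·A·R^(2/3)))² = (79.1×0.015 / (1×25.73×0.6955))² = 0.004397

0.00440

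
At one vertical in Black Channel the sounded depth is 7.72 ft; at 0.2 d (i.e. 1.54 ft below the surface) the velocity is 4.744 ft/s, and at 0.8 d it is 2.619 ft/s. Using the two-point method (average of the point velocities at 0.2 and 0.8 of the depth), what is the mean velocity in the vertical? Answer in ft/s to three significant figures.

3.68 ft/s

v̄ = (4.744 + 2.619) / 2 = 3.682 ft/s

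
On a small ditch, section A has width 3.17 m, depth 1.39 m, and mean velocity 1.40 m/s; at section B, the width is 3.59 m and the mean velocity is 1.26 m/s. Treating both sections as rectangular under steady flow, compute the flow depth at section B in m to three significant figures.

1.36 m

Q = A₁V₁ = (3.17×1.39) × 1.40 = 6.169 m³/s
d₂ = Q/(b₂ V₂) = 6.169/(3.59×1.26) = 1.364 m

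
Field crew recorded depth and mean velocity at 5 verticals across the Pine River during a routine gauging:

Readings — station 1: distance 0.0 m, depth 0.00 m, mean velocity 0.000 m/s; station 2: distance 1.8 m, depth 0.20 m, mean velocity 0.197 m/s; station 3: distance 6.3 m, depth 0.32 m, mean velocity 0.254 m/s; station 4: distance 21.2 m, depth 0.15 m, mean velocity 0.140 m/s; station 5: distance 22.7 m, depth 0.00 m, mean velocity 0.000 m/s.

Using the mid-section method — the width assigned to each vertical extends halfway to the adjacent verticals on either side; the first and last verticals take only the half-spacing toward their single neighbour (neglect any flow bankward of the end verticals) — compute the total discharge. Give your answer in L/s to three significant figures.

w_2 = (6.3 − 0.0)/2 = 3.15 m; q_2 = 0.197 × 0.20 × 3.15 = 0.1241 m³/s
w_3 = (21.2 − 1.8)/2 = 9.7 m; q_3 = 0.254 × 0.32 × 9.7 = 0.7884 m³/s
w_4 = (22.7 − 6.3)/2 = 8.2 m; q_4 = 0.140 × 0.15 × 8.2 = 0.1722 m³/s
Stations 1, 5 contribute zero (depth or velocity is 0).
Q = Σ qᵢ = 1.085 m³/s
= 1.085 × 1000 = 1085 L/s

1080 L/s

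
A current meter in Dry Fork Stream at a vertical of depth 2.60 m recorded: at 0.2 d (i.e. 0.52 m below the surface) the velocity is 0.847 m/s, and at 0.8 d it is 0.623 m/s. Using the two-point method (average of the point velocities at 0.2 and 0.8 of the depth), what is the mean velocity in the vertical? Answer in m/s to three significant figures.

0.735 m/s

v̄ = (0.847 + 0.623) / 2 = 0.7350 m/s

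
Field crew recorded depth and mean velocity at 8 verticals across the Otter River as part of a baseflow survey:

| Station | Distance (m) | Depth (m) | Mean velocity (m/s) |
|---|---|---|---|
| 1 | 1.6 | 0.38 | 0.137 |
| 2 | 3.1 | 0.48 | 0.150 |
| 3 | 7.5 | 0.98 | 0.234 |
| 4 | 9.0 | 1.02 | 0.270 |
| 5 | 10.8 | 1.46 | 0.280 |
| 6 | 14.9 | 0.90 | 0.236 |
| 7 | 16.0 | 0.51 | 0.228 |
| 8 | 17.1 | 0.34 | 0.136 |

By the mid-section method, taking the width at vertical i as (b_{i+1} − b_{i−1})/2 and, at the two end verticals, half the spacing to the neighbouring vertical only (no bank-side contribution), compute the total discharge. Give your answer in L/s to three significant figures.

3290 L/s

w_1 = (3.1 − 1.6)/2 = 0.75 m; q_1 = 0.137 × 0.38 × 0.75 = 0.03905 m³/s
w_2 = (7.5 − 1.6)/2 = 2.95 m; q_2 = 0.150 × 0.48 × 2.95 = 0.2124 m³/s
w_3 = (9.0 − 3.1)/2 = 2.95 m; q_3 = 0.234 × 0.98 × 2.95 = 0.6765 m³/s
w_4 = (10.8 − 7.5)/2 = 1.65 m; q_4 = 0.270 × 1.02 × 1.65 = 0.4544 m³/s
w_5 = (14.9 − 9.0)/2 = 2.95 m; q_5 = 0.280 × 1.46 × 2.95 = 1.206 m³/s
w_6 = (16.0 − 10.8)/2 = 2.6 m; q_6 = 0.236 × 0.90 × 2.6 = 0.5522 m³/s
w_7 = (17.1 − 14.9)/2 = 1.1 m; q_7 = 0.228 × 0.51 × 1.1 = 0.1279 m³/s
w_8 = (17.1 − 16.0)/2 = 0.55 m; q_8 = 0.136 × 0.34 × 0.55 = 0.02543 m³/s
Q = Σ qᵢ = 3.294 m³/s
= 3.294 × 1000 = 3294 L/s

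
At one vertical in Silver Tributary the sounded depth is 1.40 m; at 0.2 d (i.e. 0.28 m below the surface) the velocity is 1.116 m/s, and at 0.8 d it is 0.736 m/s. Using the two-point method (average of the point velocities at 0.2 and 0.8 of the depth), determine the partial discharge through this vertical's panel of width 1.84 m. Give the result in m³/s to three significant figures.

2.39 m³/s

v̄ = (1.116 + 0.736) / 2 = 0.9260 m/s
q = v̄ × d × w = 0.9260 × 1.40 × 1.84 = 2.385 m³/s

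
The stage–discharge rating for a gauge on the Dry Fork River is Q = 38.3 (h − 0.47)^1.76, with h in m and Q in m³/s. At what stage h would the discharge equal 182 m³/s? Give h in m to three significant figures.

2.89 m

h − h₀ = (Q/C)^(1/b) = (182/38.3)^(1/1.76) = 2.424 m
h = 0.47 + 2.424 = 2.894 m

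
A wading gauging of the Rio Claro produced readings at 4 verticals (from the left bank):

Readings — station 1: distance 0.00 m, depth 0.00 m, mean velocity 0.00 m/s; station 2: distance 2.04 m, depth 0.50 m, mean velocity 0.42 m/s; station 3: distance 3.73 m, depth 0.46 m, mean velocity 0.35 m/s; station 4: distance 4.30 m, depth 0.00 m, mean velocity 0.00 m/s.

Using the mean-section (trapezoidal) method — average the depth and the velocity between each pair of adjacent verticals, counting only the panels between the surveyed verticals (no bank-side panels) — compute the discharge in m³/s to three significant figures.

Panel 1-2: Δb = 2.04 m, d̄ = (0.00+0.50)/2 = 0.25, v̄ = (0.00+0.42)/2 = 0.21 → q = 2.04×0.25×0.21 = 0.1071 m³/s
Panel 2-3: Δb = 1.69 m, d̄ = (0.50+0.46)/2 = 0.48, v̄ = (0.42+0.35)/2 = 0.385 → q = 1.69×0.48×0.385 = 0.3123 m³/s
Panel 3-4: Δb = 0.57 m, d̄ = (0.46+0.00)/2 = 0.23, v̄ = (0.35+0.00)/2 = 0.175 → q = 0.57×0.23×0.175 = 0.02294 m³/s
Q = Σ q = 0.4424 m³/s

0.442 m³/s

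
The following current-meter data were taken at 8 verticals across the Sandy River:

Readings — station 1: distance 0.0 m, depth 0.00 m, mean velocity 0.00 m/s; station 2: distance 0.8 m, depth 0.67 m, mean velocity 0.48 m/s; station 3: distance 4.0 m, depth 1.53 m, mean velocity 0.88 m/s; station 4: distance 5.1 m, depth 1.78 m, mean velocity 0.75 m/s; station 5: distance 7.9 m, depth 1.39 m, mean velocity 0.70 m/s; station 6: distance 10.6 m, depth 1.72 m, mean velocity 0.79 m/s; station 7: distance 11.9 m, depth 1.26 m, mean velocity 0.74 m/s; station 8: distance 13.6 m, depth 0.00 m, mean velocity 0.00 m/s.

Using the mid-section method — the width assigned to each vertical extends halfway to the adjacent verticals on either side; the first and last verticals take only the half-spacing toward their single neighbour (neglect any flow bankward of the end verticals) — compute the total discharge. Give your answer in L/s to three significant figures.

w_2 = (4.0 − 0.0)/2 = 2 m; q_2 = 0.48 × 0.67 × 2 = 0.6432 m³/s
w_3 = (5.1 − 0.8)/2 = 2.15 m; q_3 = 0.88 × 1.53 × 2.15 = 2.895 m³/s
w_4 = (7.9 − 4.0)/2 = 1.95 m; q_4 = 0.75 × 1.78 × 1.95 = 2.603 m³/s
w_5 = (10.6 − 5.1)/2 = 2.75 m; q_5 = 0.70 × 1.39 × 2.75 = 2.676 m³/s
w_6 = (11.9 − 7.9)/2 = 2 m; q_6 = 0.79 × 1.72 × 2 = 2.718 m³/s
w_7 = (13.6 − 10.6)/2 = 1.5 m; q_7 = 0.74 × 1.26 × 1.5 = 1.399 m³/s
Stations 1, 8 contribute zero (depth or velocity is 0).
Q = Σ qᵢ = 12.93 m³/s
= 12.93 × 1000 = 12930 L/s

12900 L/s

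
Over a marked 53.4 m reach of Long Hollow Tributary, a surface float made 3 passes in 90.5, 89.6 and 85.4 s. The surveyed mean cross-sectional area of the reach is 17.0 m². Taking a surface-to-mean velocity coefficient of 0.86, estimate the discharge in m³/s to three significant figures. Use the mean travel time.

t̄ = (90.5 + 89.6 + 85.4) / 3 = 88.5 s
v_surface = L / t̄ = 53.4 / 88.5 = 0.6034 m/s
v_mean = 0.86 × 0.6034 = 0.5189 m/s
Q = A × v_mean = 17.0 × 0.5189 = 8.822 m³/s

8.82 m³/s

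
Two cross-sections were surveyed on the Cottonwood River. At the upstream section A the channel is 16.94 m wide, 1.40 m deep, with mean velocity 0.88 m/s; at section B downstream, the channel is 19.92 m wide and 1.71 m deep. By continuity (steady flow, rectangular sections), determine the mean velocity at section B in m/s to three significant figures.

Q = A₁V₁ = (16.94×1.40) × 0.88 = 20.87 m³/s
A₂ = 19.92 × 1.71 = 34.06 m²
V₂ = Q/A₂ = 20.87/34.06 = 0.6127 m/s

0.613 m/s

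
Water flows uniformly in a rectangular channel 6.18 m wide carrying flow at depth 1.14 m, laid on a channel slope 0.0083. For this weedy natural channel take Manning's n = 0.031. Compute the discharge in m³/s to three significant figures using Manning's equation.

18.3 m³/s

A = b·y = 6.18 × 1.14 = 7.045 m²
P = b + 2y = 6.18 + 2×1.14 = 8.460 m
R = A/P = 7.045/8.460 = 0.8328 m
Q = (1/n)·A·R^(2/3)·S^(1/2) = (1/0.031) × 7.045 × 0.8328^(2/3) × 0.0083^(1/2) = 18.33 m³/s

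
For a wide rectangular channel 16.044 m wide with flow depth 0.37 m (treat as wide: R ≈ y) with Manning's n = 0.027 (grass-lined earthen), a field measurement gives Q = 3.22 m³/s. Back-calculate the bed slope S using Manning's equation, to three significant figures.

0.000807

A = b·y = 16.044 × 0.37 = 5.936 m²
Wide channel: R ≈ y = 0.37 m
S = (Q·n / (1·A·R^(2/3)))² = (3.22×0.027 / (1×5.936×0.5154))² = 0.0008075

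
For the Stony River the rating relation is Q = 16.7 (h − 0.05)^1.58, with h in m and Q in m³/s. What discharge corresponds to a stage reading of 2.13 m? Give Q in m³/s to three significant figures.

Q = 16.7 × (2.13 − 0.05)^1.58 = 16.7 × 2.08^1.58 = 53.12 m³/s

53.1 m³/s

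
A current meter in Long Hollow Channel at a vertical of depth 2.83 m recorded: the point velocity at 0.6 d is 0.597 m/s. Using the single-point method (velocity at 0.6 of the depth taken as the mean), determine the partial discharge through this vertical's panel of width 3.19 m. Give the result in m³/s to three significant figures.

v̄ = v₀.₆ = 0.597 m/s
q = v̄ × d × w = 0.5970 × 2.83 × 3.19 = 5.390 m³/s

5.39 m³/s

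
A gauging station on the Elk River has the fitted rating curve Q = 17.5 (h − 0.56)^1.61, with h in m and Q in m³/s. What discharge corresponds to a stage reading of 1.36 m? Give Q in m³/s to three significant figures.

Q = 17.5 × (1.36 − 0.56)^1.61 = 17.5 × 0.8^1.61 = 12.22 m³/s

12.2 m³/s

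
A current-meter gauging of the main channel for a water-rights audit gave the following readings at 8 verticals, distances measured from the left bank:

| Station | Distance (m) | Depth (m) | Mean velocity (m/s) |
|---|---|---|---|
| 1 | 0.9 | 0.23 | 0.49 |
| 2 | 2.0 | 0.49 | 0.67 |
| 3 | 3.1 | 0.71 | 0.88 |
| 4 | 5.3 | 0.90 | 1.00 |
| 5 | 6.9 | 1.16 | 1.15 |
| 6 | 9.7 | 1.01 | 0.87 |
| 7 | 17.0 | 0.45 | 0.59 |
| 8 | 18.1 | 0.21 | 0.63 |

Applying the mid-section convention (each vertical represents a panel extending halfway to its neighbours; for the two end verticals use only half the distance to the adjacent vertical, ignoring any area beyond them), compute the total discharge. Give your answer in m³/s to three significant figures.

11.7 m³/s

w_1 = (2.0 − 0.9)/2 = 0.55 m; q_1 = 0.49 × 0.23 × 0.55 = 0.06199 m³/s
w_2 = (3.1 − 0.9)/2 = 1.1 m; q_2 = 0.67 × 0.49 × 1.1 = 0.3611 m³/s
w_3 = (5.3 − 2.0)/2 = 1.65 m; q_3 = 0.88 × 0.71 × 1.65 = 1.031 m³/s
w_4 = (6.9 − 3.1)/2 = 1.9 m; q_4 = 1.00 × 0.90 × 1.9 = 1.710 m³/s
w_5 = (9.7 − 5.3)/2 = 2.2 m; q_5 = 1.15 × 1.16 × 2.2 = 2.935 m³/s
w_6 = (17.0 − 6.9)/2 = 5.05 m; q_6 = 0.87 × 1.01 × 5.05 = 4.437 m³/s
w_7 = (18.1 − 9.7)/2 = 4.2 m; q_7 = 0.59 × 0.45 × 4.2 = 1.115 m³/s
w_8 = (18.1 − 17.0)/2 = 0.55 m; q_8 = 0.63 × 0.21 × 0.55 = 0.07277 m³/s
Q = Σ qᵢ = 11.72 m³/s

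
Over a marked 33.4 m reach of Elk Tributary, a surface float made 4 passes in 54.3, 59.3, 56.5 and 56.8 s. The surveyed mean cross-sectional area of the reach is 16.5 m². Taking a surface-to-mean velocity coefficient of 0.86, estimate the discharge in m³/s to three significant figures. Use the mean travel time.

8.36 m³/s

t̄ = (54.3 + 59.3 + 56.5 + 56.8) / 4 = 56.725 s
v_surface = L / t̄ = 33.4 / 56.725 = 0.5888 m/s
v_mean = 0.86 × 0.5888 = 0.5064 m/s
Q = A × v_mean = 16.5 × 0.5064 = 8.355 m³/s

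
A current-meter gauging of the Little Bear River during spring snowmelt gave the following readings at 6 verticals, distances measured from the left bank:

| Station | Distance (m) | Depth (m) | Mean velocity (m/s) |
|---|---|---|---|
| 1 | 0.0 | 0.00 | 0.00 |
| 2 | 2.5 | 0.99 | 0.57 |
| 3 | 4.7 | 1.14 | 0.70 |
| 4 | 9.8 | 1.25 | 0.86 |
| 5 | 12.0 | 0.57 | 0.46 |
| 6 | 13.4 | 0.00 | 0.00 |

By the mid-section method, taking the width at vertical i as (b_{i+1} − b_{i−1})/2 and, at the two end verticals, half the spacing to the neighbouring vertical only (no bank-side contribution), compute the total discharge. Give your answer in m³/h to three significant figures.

w_2 = (4.7 − 0.0)/2 = 2.35 m; q_2 = 0.57 × 0.99 × 2.35 = 1.326 m³/s
w_3 = (9.8 − 2.5)/2 = 3.65 m; q_3 = 0.70 × 1.14 × 3.65 = 2.913 m³/s
w_4 = (12.0 − 4.7)/2 = 3.65 m; q_4 = 0.86 × 1.25 × 3.65 = 3.924 m³/s
w_5 = (13.4 − 9.8)/2 = 1.8 m; q_5 = 0.46 × 0.57 × 1.8 = 0.4720 m³/s
Stations 1, 6 contribute zero (depth or velocity is 0).
Q = Σ qᵢ = 8.635 m³/s
= 8.635 × 3600 = 31080 m³/h

31100 m³/h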